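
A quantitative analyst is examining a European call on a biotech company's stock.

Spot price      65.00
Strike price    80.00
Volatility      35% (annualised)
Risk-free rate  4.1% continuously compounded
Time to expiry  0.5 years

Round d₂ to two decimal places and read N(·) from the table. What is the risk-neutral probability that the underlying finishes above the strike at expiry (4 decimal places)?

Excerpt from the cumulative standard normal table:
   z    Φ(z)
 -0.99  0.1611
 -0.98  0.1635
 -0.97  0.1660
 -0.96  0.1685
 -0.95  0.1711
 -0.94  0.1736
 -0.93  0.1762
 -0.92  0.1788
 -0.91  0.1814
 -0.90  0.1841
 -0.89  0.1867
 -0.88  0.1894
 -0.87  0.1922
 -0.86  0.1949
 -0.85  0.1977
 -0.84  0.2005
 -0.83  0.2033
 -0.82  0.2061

0.1894

σ√T = 0.35·√0.5 = 0.2475
d₁ = [ln(65/80) + (0.041 + 0.35²/2)·0.5] / 0.2475 = [-0.2076 + 0.0511] / 0.2475 = -0.6324 which rounds to -0.63
d₂ = d₁ − σ√T = -0.6324 − 0.2475 = -0.8799 which rounds to -0.88
Risk-neutral Pr[S_T > K] = N(d₂) = N(-0.88) = 0.1894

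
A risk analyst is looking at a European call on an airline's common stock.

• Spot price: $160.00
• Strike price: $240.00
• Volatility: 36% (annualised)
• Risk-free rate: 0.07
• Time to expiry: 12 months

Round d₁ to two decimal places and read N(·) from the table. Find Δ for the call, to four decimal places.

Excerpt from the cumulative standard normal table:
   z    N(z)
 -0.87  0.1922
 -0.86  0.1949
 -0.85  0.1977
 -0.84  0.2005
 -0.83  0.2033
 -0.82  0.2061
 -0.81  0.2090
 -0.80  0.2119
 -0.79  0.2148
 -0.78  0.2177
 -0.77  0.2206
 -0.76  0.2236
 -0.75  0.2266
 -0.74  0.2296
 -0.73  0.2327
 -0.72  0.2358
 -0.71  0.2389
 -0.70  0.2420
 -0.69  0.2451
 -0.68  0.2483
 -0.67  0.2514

0.2266

σ√T = 0.36 × 1.0000 = 0.3600
ln(S/K) + (r + σ²/2)T = ln(160/240) + (0.07 + 0.36²/2)·1 = -0.4055 + 0.1348 = -0.2707
d₁ = -0.2707 / 0.3600 = -0.7518 which rounds to -0.75
N(d₁) = N(-0.75) = 0.2266
Δ_call = N(d₁) = 0.2266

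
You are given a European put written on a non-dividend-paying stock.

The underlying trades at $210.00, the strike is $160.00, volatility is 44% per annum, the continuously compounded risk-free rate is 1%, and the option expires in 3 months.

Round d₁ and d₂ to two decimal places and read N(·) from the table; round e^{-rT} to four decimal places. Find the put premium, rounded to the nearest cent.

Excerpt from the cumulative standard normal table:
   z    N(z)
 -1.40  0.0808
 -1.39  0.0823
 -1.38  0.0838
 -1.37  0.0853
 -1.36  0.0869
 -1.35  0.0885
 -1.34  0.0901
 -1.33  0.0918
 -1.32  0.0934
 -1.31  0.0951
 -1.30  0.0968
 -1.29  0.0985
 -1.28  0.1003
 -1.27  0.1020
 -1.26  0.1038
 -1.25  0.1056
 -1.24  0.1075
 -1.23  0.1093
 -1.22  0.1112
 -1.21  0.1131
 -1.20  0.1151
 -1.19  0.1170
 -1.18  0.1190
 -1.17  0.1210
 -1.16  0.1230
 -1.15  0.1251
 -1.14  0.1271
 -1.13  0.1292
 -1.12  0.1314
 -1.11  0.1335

T = 0.25;  σ√T = 0.2200
ln(S/K) + (r + σ²/2)T = ln(210/160) + (0.01 + 0.44²/2)·0.25 = 0.2719 + 0.0267 = 0.2986
d₁ = 0.2986 / 0.2200 = 1.3574 ⇒ 1.36
d₂ = d₁ − σ√T = 1.3574 − 0.2200 = 1.1374 ⇒ 1.14
exp(−rT) = exp(−0.01·0.25) = 0.9975
N(−d₂) = N(-1.14) = 0.1271;  N(−d₁) = N(-1.36) = 0.0869
P = 160·0.9975·0.1271 − 210·0.0869 = 20.2852 − 18.2490 = 2.0362

$2.04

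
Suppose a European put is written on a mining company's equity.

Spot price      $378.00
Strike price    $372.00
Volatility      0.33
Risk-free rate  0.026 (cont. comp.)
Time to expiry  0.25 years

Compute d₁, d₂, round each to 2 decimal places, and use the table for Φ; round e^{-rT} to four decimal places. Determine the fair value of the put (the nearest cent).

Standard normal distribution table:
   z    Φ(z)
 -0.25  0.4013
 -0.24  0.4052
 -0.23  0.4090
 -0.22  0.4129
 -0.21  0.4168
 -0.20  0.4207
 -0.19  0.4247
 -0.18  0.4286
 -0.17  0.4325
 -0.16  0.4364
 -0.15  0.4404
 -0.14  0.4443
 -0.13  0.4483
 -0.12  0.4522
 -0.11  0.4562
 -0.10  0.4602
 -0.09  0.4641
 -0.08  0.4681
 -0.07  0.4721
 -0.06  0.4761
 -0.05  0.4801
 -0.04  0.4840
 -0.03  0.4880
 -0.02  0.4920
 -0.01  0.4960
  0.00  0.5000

T = 0.25;  σ√T = 0.1650
d₁ = [ln(378/372) + (0.026 + 0.33²/2)·0.25] / 0.1650 = [0.0160 + 0.0201] / 0.1650 = 0.2189 ≈ 0.22
d₂ = d₁ − σ√T = 0.2189 − 0.1650 = 0.0539 ≈ 0.05
exp(−rT) = exp(−0.026·0.25) = 0.9935
P = 372·0.9935·N(-0.05) − 378·N(-0.22) = 372·0.9935·0.4801 − 378·0.4129 = 177.4363 − 156.0762 = 21.3601

$21.36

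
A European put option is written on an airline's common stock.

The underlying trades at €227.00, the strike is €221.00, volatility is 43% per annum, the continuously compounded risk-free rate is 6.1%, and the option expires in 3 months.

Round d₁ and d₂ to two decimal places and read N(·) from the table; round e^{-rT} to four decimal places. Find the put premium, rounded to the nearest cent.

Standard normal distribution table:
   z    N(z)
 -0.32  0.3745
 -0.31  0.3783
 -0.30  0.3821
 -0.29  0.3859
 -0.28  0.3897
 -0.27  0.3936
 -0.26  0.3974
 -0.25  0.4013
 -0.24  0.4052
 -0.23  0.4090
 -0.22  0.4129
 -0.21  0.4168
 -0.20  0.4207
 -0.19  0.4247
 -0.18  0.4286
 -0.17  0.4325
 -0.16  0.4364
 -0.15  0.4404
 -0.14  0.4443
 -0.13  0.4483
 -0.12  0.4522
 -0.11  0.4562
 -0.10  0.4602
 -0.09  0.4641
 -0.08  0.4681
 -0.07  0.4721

σ√T = 0.43 × 0.5000 = 0.2150
d₁ = [ln(227/221) + (0.061 + ½·0.43²)·0.25] / (σ√T) = (0.0268 + 0.0384) / 0.2150 = 0.3030 which rounds to 0.30
d₂ = 0.3030 − 0.2150 = 0.0880 which rounds to 0.09
e^(−rT) = e^(−0.061·0.25) = 0.9849
N(−d₂) = N(-0.09) = 0.4641;  N(−d₁) = N(-0.30) = 0.3821
P = 221·0.9849·0.4641 − 227·0.3821 = 101.0174 − 86.7367 = 14.2807

€14.28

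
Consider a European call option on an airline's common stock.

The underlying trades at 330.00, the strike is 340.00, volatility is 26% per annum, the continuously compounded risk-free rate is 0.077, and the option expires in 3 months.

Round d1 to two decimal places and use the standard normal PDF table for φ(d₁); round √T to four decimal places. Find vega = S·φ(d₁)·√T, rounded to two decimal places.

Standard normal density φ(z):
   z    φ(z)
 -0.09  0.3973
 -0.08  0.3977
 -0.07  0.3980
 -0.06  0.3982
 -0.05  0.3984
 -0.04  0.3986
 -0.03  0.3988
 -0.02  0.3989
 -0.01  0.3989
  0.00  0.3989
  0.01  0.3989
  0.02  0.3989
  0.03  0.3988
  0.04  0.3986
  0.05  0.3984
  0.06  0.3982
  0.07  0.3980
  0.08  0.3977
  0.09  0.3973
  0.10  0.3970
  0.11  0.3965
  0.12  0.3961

65.82

σ√T = 0.26 × 0.5000 = 0.1300
d₁ = [ln(330/340) + (0.077 + ½·0.26²)·0.25] / (σ√T) = (-0.0299 + 0.0277) / 0.1300 = -0.0166 ⇒ -0.02
√T = √0.25 = 0.5000
φ(d₁) = φ(-0.02) = 0.3989
vega = S·φ(d₁)·√T = 330·0.3989·0.5000 = 65.8185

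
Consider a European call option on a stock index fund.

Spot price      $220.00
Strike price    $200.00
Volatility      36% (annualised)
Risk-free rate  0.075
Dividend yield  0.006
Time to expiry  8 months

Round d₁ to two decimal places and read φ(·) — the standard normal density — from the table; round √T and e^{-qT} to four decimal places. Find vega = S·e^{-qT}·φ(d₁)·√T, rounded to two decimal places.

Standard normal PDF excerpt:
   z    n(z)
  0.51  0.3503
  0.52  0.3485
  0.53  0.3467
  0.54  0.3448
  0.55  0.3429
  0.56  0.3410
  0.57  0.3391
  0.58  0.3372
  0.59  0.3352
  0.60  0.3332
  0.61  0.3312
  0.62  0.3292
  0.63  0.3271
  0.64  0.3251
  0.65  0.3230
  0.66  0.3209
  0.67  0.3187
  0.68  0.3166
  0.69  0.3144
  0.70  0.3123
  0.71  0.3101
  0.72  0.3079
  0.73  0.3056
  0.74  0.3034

σ√T = 0.36 × 0.8165 = 0.2939
ln(S/K) + (r − q + σ²/2)T = ln(220/200) + (0.075 − 0.006 + 0.36²/2)·0.6667 = 0.0953 + 0.0892 = 0.1845
d₁ = 0.1845 / 0.2939 = 0.6277 → 0.63
√T = √0.6667 = 0.8165
φ(d₁) = φ(0.63) = 0.3271
exp(−qT) = exp(−0.006·0.6667) = 0.9960
vega = S·exp(−qT)·φ(d₁)·√T = 220·0.9960·0.3271·0.8165 = 58.5219

58.52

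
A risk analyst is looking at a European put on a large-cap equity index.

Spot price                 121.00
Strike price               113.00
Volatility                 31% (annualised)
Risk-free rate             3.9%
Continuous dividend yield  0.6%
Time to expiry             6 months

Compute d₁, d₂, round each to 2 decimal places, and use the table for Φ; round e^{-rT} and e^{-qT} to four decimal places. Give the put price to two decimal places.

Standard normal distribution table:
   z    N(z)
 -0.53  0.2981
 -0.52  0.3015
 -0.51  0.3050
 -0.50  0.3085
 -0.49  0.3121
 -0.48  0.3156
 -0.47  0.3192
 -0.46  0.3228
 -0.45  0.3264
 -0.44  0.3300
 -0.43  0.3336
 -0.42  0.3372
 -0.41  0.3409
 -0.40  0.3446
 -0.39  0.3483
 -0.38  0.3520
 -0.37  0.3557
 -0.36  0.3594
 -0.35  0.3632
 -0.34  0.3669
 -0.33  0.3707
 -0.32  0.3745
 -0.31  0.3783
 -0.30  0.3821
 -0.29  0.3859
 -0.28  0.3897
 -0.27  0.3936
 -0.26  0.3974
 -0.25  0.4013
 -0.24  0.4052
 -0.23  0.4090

σ√T = 0.31 × 0.7071 = 0.2192
d₁ = [ln(121/113) + (0.039 − 0.006 + 0.31²/2)·0.5] / 0.2192 = [0.0684 + 0.0405] / 0.2192 = 0.4969 ⇒ 0.50
d₂ = d₁ − σ√T = 0.4969 − 0.2192 = 0.2777 ⇒ 0.28
e^(−qT) = e^(−0.006·0.5) = 0.9970;  e^(−rT) = e^(−0.039·0.5) = 0.9807
P = 113·0.9807·N(-0.28) − 121·0.9970·N(-0.50) = 113·0.9807·0.3897 − 121·0.9970·0.3085 = 43.1862 − 37.2165 = 5.9697

5.97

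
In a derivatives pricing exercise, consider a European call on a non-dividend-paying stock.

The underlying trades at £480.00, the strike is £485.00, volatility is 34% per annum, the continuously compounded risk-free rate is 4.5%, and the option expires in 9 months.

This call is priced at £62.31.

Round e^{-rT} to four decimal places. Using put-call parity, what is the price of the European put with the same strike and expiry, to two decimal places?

e^(−rT) = e^(−0.045·0.75) = 0.9668
Put-call parity: C − P = S − K·e^(−rT) = 480 − 485·0.9668 = 480 − 468.8980 = 11.1020
P = C − (C − P) = 62.31 − (11.1020) = 51.2080

£51.21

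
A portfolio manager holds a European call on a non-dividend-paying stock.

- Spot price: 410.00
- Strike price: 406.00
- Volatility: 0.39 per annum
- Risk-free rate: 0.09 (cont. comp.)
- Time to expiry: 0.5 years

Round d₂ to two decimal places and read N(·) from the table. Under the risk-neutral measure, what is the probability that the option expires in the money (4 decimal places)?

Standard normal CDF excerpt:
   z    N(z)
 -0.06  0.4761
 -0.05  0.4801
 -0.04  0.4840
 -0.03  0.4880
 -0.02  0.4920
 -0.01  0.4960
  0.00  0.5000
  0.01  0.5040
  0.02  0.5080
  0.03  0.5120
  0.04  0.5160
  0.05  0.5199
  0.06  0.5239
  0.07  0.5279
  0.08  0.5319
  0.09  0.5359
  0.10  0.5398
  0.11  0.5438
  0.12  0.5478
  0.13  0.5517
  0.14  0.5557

T = 0.5;  σ√T = 0.2758
d₁ = [ln(410/406) + (0.09 + 0.39²/2)·0.5] / 0.2758 = [0.0098 + 0.0830] / 0.2758 = 0.3366 which rounds to 0.34
d₂ = d₁ − σ√T = 0.3366 − 0.2758 = 0.0608 which rounds to 0.06
Risk-neutral Pr[S_T > K] = N(d₂) = N(0.06) = 0.5239

0.5239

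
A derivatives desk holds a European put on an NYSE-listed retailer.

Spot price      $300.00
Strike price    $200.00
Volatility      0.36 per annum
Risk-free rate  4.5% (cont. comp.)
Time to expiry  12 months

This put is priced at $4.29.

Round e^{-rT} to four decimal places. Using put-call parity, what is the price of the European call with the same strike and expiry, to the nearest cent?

$113.09

e^(−rT) = e^(−0.045·1) = 0.9560
Put-call parity: C − P = S − K·e^(−rT) = 300 − 200·0.9560 = 300 − 191.2000 = 108.8000
C = P + (C − P) = 4.29 + (108.8000) = 113.0900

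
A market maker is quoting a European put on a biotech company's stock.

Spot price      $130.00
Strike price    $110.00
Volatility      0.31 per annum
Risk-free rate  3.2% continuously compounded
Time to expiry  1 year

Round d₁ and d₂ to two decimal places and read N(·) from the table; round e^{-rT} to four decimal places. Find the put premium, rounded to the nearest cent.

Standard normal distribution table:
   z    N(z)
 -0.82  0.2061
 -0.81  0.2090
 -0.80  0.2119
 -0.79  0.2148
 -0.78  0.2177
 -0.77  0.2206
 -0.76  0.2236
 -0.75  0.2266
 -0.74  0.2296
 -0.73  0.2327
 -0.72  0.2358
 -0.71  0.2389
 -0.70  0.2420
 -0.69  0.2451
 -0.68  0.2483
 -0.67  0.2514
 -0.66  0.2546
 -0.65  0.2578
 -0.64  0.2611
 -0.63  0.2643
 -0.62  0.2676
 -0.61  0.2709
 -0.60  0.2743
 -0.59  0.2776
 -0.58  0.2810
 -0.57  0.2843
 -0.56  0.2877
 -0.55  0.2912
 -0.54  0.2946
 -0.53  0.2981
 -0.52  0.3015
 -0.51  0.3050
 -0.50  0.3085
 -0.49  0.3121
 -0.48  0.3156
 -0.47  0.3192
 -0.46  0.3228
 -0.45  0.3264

$5.70

σ√T = 0.31 × 1.0000 = 0.3100
d₁ = [ln(130/110) + (0.032 + 0.31²/2)·1] / 0.3100 = [0.1671 + 0.0801] / 0.3100 = 0.7971 which rounds to 0.80
d₂ = d₁ − σ√T = 0.7971 − 0.3100 = 0.4871 which rounds to 0.49
e^(−rT) = e^(−0.032·1) = 0.9685
N(−d₂) = N(-0.49) = 0.3121;  N(−d₁) = N(-0.80) = 0.2119
P = 110·0.9685·0.3121 − 130·0.2119 = 33.2496 − 27.5470 = 5.7026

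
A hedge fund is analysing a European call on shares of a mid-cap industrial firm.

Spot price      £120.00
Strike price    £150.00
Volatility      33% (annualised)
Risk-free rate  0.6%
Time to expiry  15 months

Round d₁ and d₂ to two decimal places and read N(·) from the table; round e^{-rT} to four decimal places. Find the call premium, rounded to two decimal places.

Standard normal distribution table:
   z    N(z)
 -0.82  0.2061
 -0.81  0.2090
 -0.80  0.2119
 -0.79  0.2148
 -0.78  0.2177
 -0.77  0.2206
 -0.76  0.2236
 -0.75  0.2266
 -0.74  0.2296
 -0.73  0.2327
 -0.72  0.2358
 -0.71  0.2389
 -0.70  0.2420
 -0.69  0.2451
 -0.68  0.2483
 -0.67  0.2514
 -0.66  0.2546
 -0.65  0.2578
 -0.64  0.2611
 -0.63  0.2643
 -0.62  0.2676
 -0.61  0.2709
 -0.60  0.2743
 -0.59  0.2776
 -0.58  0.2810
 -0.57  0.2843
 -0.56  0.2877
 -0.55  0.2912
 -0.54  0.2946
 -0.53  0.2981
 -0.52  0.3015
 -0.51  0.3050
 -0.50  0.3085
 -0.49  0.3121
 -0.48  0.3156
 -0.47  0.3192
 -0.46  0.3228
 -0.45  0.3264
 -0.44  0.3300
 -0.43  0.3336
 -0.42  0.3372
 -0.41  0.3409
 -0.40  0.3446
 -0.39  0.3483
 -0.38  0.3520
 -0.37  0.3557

σ√T = 0.33·√1.25 = 0.3690
d₁ = [ln(120/150) + (0.006 + 0.33²/2)·1.25] / 0.3690 = [-0.2231 + 0.0756] / 0.3690 = -0.4000 which rounds to -0.40
d₂ = d₁ − σ√T = -0.4000 − 0.3690 = -0.7690 which rounds to -0.77
e^(−rT) = e^(−0.006·1.25) = 0.9925
N(d₁) = N(-0.40) = 0.3446;  N(d₂) = N(-0.77) = 0.2206
C = 120·0.3446 − 150·0.9925·0.2206 = 41.3520 − 32.8418 = 8.5102

£8.51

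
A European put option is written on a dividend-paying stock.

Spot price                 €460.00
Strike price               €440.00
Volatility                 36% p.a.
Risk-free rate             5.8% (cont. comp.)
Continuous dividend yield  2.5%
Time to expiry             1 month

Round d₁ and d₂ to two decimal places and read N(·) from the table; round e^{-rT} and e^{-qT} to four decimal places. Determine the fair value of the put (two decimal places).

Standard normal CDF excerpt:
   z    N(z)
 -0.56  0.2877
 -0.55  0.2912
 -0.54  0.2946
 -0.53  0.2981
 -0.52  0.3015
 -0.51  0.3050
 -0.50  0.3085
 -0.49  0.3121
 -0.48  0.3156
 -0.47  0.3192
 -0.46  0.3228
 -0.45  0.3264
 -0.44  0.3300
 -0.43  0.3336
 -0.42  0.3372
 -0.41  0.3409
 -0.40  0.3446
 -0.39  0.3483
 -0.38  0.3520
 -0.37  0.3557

σ√T = 0.36·√0.08333 = 0.1039
d₁ = [ln(460/440) + (0.058 − 0.025 + 0.36²/2)·0.08333] / 0.1039 = [0.0445 + 0.0081] / 0.1039 = 0.5062 which rounds to 0.51
d₂ = d₁ − σ√T = 0.5062 − 0.1039 = 0.4022 which rounds to 0.40
exp(−qT) = exp(−0.025·0.08333) = 0.9979;  exp(−rT) = exp(−0.058·0.08333) = 0.9952
N(−d₂) = N(-0.40) = 0.3446;  N(−d₁) = N(-0.51) = 0.3050
P = 440·0.9952·0.3446 − 460·0.9979·0.3050 = 150.8962 − 140.0054 = 10.8908

€10.89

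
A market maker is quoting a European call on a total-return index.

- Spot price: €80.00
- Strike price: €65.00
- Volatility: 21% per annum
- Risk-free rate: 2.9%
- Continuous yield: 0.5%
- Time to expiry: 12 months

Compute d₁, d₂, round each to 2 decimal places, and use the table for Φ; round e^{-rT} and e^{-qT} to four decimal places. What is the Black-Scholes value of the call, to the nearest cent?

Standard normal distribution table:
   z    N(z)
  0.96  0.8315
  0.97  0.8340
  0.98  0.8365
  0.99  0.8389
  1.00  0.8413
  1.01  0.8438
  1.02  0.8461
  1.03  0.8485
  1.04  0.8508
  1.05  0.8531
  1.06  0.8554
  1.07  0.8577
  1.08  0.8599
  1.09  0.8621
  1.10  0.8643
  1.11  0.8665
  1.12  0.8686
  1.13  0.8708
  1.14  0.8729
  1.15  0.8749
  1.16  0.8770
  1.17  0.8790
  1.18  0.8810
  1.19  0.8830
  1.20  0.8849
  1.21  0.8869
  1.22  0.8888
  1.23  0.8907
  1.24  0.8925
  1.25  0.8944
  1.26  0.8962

€17.48

T = 1;  σ√T = 0.2100
d₁ = [ln(80/65) + (0.029 − 0.005 + 0.21²/2)·1] / 0.2100 = [0.2076 + 0.0460] / 0.2100 = 1.2080 ⇒ 1.21
d₂ = d₁ − σ√T = 1.2080 − 0.2100 = 0.9980 ⇒ 1.00
e^(−qT) = e^(−0.005·1) = 0.9950;  e^(−rT) = e^(−0.029·1) = 0.9714
N(d₁) = N(1.21) = 0.8869;  N(d₂) = N(1.00) = 0.8413
C = 80·0.9950·0.8869 − 65·0.9714·0.8413 = 70.5972 − 53.1205 = 17.4767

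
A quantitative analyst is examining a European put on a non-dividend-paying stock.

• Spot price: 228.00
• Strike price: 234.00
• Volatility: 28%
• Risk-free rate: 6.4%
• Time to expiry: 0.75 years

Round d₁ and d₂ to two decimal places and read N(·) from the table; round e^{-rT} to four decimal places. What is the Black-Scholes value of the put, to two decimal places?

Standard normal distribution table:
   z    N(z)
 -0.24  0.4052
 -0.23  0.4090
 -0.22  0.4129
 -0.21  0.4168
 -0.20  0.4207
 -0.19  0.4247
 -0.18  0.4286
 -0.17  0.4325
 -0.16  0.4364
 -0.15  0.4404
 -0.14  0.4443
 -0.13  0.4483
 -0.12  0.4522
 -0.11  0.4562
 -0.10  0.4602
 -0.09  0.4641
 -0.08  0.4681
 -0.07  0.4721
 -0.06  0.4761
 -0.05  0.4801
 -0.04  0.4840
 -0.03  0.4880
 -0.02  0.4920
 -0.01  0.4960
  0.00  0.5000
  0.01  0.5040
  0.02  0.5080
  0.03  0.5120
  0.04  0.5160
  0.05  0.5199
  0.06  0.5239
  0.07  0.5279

19.16

σ√T = 0.28·√0.75 = 0.2425
d₁ = [ln(228/234) + (0.064 + ½·0.28²)·0.75] / (σ√T) = (-0.0260 + 0.0774) / 0.2425 = 0.2121 ≈ 0.21
d₂ = 0.2121 − 0.2425 = -0.0304 ≈ -0.03
exp(−rT) = exp(−0.064·0.75) = 0.9531
N(−d₂) = N(0.03) = 0.5120;  N(−d₁) = N(-0.21) = 0.4168
P = 234·0.9531·0.5120 − 228·0.4168 = 114.1890 − 95.0304 = 19.1586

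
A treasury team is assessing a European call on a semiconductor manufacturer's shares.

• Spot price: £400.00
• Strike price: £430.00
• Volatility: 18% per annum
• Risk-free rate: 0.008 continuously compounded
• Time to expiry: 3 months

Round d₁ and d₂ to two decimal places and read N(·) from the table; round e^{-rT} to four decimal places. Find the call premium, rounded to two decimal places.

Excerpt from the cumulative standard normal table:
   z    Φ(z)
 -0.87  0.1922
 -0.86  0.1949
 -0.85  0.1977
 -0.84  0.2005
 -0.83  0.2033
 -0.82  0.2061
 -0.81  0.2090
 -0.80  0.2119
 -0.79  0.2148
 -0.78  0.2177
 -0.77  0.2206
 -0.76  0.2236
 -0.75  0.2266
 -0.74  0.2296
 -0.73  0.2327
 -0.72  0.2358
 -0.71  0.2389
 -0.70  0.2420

£4.60

σ√T = 0.18·√0.25 = 0.0900
d₁ = [ln(400/430) + (0.008 + 0.18²/2)·0.25] / 0.0900 = [-0.0723 + 0.0060] / 0.0900 = -0.7363 which rounds to -0.74
d₂ = d₁ − σ√T = -0.7363 − 0.0900 = -0.8263 which rounds to -0.83
exp(−rT) = exp(−0.008·0.25) = 0.9980
N(d₁) = N(-0.74) = 0.2296;  N(d₂) = N(-0.83) = 0.2033
C = 400·0.2296 − 430·0.9980·0.2033 = 91.8400 − 87.2442 = 4.5958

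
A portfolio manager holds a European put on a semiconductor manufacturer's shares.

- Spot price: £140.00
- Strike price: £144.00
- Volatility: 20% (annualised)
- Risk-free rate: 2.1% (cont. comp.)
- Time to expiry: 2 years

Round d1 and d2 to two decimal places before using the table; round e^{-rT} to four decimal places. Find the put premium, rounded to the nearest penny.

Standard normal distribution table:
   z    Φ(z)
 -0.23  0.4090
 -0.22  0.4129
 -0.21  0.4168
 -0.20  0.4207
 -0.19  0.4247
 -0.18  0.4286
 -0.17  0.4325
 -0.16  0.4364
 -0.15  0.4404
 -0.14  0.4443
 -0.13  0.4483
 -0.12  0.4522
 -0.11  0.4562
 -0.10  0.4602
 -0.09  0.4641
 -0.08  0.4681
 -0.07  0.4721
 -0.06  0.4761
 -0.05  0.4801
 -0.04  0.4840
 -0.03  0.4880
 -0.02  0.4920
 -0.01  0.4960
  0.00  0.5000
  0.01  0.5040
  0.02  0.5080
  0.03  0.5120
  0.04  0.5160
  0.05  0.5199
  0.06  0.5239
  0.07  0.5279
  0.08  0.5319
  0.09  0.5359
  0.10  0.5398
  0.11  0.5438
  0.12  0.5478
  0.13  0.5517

£14.54

T = 2;  σ√T = 0.2828
d₁ = [ln(140/144) + (0.021 + 0.2²/2)·2] / 0.2828 = [-0.0282 + 0.0820] / 0.2828 = 0.1903 ≈ 0.19
d₂ = d₁ − σ√T = 0.1903 − 0.2828 = -0.0925 ≈ -0.09
exp(−rT) = exp(−0.021·2) = 0.9589
P = 144·0.9589·N(0.09) − 140·N(-0.19) = 144·0.9589·0.5359 − 140·0.4247 = 73.9979 − 59.4580 = 14.5399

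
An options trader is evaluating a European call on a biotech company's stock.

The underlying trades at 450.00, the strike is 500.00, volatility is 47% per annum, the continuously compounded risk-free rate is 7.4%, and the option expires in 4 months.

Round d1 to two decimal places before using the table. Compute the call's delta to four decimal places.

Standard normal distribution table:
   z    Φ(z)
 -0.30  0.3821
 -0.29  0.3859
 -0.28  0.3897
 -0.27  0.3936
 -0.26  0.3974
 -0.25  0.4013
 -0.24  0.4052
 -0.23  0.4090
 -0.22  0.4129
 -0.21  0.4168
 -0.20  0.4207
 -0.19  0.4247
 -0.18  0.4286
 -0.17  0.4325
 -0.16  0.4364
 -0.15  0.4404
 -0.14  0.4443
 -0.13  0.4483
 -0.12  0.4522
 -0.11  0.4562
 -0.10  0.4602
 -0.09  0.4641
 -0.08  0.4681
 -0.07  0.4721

T = 0.3333;  σ√T = 0.2714
d₁ = [ln(450/500) + (0.074 + ½·0.47²)·0.3333] / (σ√T) = (-0.1054 + 0.0615) / 0.2714 = -0.1617 → -0.16
N(d₁) = N(-0.16) = 0.4364
Δ_call = N(d₁) = 0.4364

0.4364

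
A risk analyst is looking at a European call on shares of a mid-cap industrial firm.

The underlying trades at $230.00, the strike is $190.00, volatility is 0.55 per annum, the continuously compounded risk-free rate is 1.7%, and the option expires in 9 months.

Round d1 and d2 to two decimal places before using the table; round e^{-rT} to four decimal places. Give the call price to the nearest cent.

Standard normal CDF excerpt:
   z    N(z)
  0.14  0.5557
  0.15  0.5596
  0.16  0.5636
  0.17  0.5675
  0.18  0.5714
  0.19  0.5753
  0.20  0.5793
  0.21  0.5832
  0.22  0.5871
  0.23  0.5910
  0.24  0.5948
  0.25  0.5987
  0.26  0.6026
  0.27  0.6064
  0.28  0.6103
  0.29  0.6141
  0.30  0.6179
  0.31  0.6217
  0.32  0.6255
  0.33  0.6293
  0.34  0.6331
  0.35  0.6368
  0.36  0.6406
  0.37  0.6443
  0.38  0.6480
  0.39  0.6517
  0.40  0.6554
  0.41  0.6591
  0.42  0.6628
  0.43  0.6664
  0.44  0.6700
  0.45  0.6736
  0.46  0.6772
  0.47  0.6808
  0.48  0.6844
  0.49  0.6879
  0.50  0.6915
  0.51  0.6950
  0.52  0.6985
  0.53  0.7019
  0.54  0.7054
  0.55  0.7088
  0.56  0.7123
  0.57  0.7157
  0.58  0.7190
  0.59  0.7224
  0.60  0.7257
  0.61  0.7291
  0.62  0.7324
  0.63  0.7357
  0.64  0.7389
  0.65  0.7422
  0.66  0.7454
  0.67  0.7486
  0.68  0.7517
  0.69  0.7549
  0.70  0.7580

σ√T = 0.55 × 0.8660 = 0.4763
d₁ = [ln(230/190) + (0.017 + 0.55²/2)·0.75] / 0.4763 = [0.1911 + 0.1262] / 0.4763 = 0.6660 which rounds to 0.67
d₂ = d₁ − σ√T = 0.6660 − 0.4763 = 0.1897 which rounds to 0.19
e^(−rT) = e^(−0.017·0.75) = 0.9873
N(d₁) = N(0.67) = 0.7486;  N(d₂) = N(0.19) = 0.5753
C = 230·0.7486 − 190·0.9873·0.5753 = 172.1780 − 107.9188 = 64.2592

$64.26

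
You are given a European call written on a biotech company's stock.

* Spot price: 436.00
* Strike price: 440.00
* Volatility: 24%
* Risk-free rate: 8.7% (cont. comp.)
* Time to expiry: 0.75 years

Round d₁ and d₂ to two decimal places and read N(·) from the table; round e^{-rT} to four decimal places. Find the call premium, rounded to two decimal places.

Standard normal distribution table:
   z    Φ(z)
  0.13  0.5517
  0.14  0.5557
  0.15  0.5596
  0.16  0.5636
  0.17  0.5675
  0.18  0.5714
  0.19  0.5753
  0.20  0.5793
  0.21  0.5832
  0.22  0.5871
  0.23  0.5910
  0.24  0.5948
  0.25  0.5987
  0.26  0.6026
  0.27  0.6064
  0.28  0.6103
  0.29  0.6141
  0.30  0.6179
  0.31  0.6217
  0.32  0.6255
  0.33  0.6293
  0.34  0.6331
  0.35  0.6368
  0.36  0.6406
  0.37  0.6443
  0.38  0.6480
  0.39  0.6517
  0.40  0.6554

47.00

σ√T = 0.24 × 0.8660 = 0.2078
d₁ = [ln(436/440) + (0.087 + ½·0.24²)·0.75] / (σ√T) = (-0.0091 + 0.0868) / 0.2078 = 0.3739 → 0.37
d₂ = 0.3739 − 0.2078 = 0.1661 → 0.17
exp(−rT) = exp(−0.087·0.75) = 0.9368
C = 436·N(0.37) − 440·0.9368·N(0.17) = 436·0.6443 − 440·0.9368·0.5675 = 280.9148 − 233.9190 = 46.9958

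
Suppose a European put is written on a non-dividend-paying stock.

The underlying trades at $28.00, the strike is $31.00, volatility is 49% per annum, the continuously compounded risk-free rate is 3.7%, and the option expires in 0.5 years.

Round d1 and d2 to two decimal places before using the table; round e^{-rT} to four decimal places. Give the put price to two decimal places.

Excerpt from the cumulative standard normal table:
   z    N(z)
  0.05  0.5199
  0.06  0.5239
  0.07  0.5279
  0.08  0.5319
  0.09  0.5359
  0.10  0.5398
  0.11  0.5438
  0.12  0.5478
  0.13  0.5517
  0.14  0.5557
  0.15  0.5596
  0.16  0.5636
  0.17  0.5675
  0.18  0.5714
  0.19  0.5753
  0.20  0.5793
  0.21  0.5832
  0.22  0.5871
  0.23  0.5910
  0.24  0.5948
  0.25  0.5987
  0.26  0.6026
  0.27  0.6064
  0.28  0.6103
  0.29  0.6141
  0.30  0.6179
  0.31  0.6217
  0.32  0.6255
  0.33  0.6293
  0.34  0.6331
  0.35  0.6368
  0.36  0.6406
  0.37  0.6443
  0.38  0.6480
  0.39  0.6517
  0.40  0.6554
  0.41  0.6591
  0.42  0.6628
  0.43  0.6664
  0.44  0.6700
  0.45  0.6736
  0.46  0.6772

T = 0.5;  σ√T = 0.3465
d₁ = [ln(28/31) + (0.037 + 0.49²/2)·0.5] / 0.3465 = [-0.1018 + 0.0785] / 0.3465 = -0.0671 → -0.07
d₂ = d₁ − σ√T = -0.0671 − 0.3465 = -0.4136 → -0.41
e^(−rT) = e^(−0.037·0.5) = 0.9817
P = 31·0.9817·N(0.41) − 28·N(0.07) = 31·0.9817·0.6591 − 28·0.5279 = 20.0582 − 14.7812 = 5.2770

$5.28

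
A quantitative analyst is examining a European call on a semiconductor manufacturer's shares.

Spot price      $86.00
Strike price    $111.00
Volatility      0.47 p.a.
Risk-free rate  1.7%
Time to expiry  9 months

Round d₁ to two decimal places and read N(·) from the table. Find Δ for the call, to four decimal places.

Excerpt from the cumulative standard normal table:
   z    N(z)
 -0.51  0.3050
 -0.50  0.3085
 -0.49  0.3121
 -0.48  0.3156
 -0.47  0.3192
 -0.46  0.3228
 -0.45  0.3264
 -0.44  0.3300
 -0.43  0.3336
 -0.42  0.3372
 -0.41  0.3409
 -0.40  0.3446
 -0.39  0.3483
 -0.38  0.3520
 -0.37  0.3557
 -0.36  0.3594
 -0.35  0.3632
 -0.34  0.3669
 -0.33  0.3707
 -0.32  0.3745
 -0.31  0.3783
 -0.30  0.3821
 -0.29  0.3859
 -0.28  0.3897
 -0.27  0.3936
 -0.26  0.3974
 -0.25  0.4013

σ√T = 0.47 × 0.8660 = 0.4070
d₁ = [ln(86/111) + (0.017 + 0.47²/2)·0.75] / 0.4070 = [-0.2552 + 0.0956] / 0.4070 = -0.3921 → -0.39
N(d₁) = N(-0.39) = 0.3483
Δ_call = N(d₁) = 0.3483

0.3483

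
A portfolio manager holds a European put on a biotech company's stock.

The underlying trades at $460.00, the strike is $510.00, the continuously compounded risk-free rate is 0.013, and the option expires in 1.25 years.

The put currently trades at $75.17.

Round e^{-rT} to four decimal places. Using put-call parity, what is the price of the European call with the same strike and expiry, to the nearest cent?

exp(−rT) = exp(−0.013·1.25) = 0.9839
Put-call parity: C − P = S − K·e^(−rT) = 460 − 510·0.9839 = 460 − 501.7890 = -41.7890
C = P + (C − P) = 75.17 + (-41.7890) = 33.3810

$33.38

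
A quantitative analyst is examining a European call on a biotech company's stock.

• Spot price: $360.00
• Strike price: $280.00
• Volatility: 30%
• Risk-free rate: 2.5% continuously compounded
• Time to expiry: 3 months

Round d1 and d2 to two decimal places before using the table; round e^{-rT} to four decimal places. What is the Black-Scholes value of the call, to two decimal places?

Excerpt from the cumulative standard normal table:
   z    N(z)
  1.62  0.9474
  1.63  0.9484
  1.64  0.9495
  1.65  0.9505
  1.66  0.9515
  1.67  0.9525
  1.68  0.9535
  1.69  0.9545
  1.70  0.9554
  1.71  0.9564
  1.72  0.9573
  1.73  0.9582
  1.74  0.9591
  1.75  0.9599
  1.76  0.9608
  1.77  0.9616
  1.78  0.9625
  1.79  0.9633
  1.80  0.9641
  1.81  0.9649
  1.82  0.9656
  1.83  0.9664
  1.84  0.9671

σ√T = 0.3·√0.25 = 0.1500
ln(S/K) + (r + σ²/2)T = ln(360/280) + (0.025 + 0.3²/2)·0.25 = 0.2513 + 0.0175 = 0.2688
d₁ = 0.2688 / 0.1500 = 1.7921 ⇒ 1.79
d₂ = d₁ − σ√T = 1.7921 − 0.1500 = 1.6421 ⇒ 1.64
e^(−rT) = e^(−0.025·0.25) = 0.9938
N(d₁) = N(1.79) = 0.9633;  N(d₂) = N(1.64) = 0.9495
C = 360·0.9633 − 280·0.9938·0.9495 = 346.7880 − 264.2117 = 82.5763

$82.58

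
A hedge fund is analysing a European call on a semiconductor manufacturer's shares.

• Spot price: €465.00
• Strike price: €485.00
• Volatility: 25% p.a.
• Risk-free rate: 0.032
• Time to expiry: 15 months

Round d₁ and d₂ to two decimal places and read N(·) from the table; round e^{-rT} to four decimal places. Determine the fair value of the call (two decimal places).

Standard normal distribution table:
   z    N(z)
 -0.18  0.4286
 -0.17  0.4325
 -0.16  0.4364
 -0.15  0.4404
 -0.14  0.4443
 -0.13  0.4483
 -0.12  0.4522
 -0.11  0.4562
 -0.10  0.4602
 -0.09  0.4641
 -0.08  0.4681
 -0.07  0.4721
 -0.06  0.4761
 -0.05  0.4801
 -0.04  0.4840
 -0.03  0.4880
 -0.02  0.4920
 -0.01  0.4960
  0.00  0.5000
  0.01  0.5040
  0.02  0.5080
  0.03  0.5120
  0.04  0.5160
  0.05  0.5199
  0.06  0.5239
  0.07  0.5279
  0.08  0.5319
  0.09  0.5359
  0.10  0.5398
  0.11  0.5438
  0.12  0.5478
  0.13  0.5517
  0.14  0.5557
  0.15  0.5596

€51.32

T = 1.25;  σ√T = 0.2795
ln(S/K) + (r + σ²/2)T = ln(465/485) + (0.032 + 0.25²/2)·1.25 = -0.0421 + 0.0791 = 0.0370
d₁ = 0.0370 / 0.2795 = 0.1322 which rounds to 0.13
d₂ = d₁ − σ√T = 0.1322 − 0.2795 = -0.1473 which rounds to -0.15
exp(−rT) = exp(−0.032·1.25) = 0.9608
N(d₁) = N(0.13) = 0.5517;  N(d₂) = N(-0.15) = 0.4404
C = 465·0.5517 − 485·0.9608·0.4404 = 256.5405 − 205.2211 = 51.3194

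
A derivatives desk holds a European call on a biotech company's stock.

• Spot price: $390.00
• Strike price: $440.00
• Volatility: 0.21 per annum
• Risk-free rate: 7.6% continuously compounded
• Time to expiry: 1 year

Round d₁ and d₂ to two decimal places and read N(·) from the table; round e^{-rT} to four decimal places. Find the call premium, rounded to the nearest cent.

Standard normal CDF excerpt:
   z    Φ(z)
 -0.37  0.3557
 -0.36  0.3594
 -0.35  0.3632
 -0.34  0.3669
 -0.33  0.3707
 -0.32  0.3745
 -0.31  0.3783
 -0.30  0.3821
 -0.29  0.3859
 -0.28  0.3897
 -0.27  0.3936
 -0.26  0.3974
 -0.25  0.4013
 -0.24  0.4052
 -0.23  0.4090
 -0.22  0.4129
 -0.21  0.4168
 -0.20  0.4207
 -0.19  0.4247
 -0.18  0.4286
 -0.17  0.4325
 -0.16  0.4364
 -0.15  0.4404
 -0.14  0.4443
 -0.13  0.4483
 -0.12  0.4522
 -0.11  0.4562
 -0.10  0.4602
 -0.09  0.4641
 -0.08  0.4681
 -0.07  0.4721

σ√T = 0.21·√1 = 0.2100
ln(S/K) + (r + σ²/2)T = ln(390/440) + (0.076 + 0.21²/2)·1 = -0.1206 + 0.0980 = -0.0226
d₁ = -0.0226 / 0.2100 = -0.1075 ≈ -0.11
d₂ = d₁ − σ√T = -0.1075 − 0.2100 = -0.3175 ≈ -0.32
e^(−rT) = e^(−0.076·1) = 0.9268
N(d₁) = N(-0.11) = 0.4562;  N(d₂) = N(-0.32) = 0.3745
C = 390·0.4562 − 440·0.9268·0.3745 = 177.9180 − 152.7181 = 25.1999

$25.20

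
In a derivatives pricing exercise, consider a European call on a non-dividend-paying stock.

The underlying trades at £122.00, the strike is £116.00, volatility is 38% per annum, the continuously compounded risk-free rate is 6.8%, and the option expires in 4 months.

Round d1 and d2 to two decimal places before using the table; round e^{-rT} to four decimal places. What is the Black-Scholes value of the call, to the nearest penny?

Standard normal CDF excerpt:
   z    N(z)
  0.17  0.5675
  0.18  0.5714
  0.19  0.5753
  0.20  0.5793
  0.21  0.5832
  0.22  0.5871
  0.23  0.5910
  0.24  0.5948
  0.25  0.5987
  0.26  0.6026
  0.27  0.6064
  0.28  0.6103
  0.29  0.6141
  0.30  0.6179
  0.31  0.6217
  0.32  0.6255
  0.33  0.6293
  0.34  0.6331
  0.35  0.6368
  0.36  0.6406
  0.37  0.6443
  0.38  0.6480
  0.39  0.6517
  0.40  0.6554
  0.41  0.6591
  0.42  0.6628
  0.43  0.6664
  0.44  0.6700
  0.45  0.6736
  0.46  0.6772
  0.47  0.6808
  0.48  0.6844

£15.16

T = 0.3333;  σ√T = 0.2194
d₁ = [ln(122/116) + (0.068 + 0.38²/2)·0.3333] / 0.2194 = [0.0504 + 0.0467] / 0.2194 = 0.4429 which rounds to 0.44
d₂ = d₁ − σ√T = 0.4429 − 0.2194 = 0.2235 which rounds to 0.22
exp(−rT) = exp(−0.068·0.3333) = 0.9776
N(d₁) = N(0.44) = 0.6700;  N(d₂) = N(0.22) = 0.5871
C = 122·0.6700 − 116·0.9776·0.5871 = 81.7400 − 66.5781 = 15.1619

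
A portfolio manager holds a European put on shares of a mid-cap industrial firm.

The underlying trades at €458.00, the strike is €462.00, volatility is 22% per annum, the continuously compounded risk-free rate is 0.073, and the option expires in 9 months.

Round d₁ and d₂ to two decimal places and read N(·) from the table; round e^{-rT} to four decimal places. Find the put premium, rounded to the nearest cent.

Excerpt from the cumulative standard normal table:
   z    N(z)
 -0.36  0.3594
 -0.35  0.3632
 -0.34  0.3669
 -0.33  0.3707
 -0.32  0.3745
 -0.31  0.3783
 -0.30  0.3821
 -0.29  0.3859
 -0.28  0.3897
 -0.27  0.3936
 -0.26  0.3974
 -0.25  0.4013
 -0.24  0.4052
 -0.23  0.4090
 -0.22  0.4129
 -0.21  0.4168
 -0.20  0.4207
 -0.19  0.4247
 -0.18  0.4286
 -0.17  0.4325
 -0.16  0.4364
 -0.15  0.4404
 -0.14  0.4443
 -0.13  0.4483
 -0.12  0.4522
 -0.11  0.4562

T = 0.75;  σ√T = 0.1905
d₁ = [ln(458/462) + (0.073 + 0.22²/2)·0.75] / 0.1905 = [-0.0087 + 0.0729] / 0.1905 = 0.3370 ⇒ 0.34
d₂ = d₁ − σ√T = 0.3370 − 0.1905 = 0.1465 ⇒ 0.15
e^(−rT) = e^(−0.073·0.75) = 0.9467
P = 462·0.9467·N(-0.15) − 458·N(-0.34) = 462·0.9467·0.4404 − 458·0.3669 = 192.6201 − 168.0402 = 24.5799

€24.58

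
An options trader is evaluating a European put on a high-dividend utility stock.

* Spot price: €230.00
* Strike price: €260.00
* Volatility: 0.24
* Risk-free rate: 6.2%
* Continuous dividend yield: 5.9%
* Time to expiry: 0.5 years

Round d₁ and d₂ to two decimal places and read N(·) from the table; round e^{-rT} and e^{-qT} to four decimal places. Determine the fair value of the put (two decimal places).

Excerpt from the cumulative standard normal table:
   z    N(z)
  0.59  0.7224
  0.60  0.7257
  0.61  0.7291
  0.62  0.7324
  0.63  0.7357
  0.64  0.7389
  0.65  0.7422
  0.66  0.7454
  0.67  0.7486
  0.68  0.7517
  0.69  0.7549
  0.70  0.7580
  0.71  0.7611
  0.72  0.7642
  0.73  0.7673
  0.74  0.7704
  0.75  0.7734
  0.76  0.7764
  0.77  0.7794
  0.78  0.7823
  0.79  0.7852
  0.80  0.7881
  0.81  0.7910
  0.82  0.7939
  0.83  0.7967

€34.37

T = 0.5;  σ√T = 0.1697
ln(S/K) + (r − q + σ²/2)T = ln(230/260) + (0.062 − 0.059 + 0.24²/2)·0.5 = -0.1226 + 0.0159 = -0.1067
d₁ = -0.1067 / 0.1697 = -0.6287 which rounds to -0.63
d₂ = d₁ − σ√T = -0.6287 − 0.1697 = -0.7985 which rounds to -0.80
exp(−qT) = exp(−0.059·0.5) = 0.9709;  exp(−rT) = exp(−0.062·0.5) = 0.9695
P = 260·0.9695·N(0.80) − 230·0.9709·N(0.63) = 260·0.9695·0.7881 − 230·0.9709·0.7357 = 198.6564 − 164.2870 = 34.3694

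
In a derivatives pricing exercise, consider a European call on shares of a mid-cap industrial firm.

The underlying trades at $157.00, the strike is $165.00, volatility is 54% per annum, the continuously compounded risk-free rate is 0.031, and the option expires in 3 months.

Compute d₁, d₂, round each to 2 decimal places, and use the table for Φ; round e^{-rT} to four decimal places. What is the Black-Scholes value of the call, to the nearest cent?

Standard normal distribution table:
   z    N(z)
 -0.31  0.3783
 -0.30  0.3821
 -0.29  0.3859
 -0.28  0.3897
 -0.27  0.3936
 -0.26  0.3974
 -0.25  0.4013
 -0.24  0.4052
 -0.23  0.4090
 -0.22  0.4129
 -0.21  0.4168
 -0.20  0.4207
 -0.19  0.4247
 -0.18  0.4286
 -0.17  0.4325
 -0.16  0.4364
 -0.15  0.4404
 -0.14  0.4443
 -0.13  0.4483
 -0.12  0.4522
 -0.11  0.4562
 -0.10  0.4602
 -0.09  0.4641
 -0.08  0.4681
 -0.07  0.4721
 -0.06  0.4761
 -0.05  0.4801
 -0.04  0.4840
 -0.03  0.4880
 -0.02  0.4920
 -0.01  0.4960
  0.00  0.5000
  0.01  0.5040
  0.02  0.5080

$14.06

T = 0.25;  σ√T = 0.2700
d₁ = [ln(157/165) + (0.031 + ½·0.54²)·0.25] / (σ√T) = (-0.0497 + 0.0442) / 0.2700 = -0.0204 which rounds to -0.02
d₂ = -0.0204 − 0.2700 = -0.2904 which rounds to -0.29
e^(−rT) = e^(−0.031·0.25) = 0.9923
C = 157·N(-0.02) − 165·0.9923·N(-0.29) = 157·0.4920 − 165·0.9923·0.3859 = 77.2440 − 63.1832 = 14.0608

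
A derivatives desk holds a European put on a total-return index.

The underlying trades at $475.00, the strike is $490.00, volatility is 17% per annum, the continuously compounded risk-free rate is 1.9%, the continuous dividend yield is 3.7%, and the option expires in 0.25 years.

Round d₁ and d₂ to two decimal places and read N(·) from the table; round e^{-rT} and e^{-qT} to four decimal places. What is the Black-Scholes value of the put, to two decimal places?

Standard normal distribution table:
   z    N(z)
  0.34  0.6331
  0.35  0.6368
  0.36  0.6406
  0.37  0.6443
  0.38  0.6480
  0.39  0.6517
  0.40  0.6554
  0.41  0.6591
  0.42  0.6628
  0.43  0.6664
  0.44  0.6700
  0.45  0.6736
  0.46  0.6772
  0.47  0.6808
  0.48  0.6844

$25.30

σ√T = 0.17 × 0.5000 = 0.0850
d₁ = [ln(475/490) + (0.019 − 0.037 + 0.17²/2)·0.25] / 0.0850 = [-0.0311 − 0.0009] / 0.0850 = -0.3762 which rounds to -0.38
d₂ = d₁ − σ√T = -0.3762 − 0.0850 = -0.4612 which rounds to -0.46
e^(−qT) = e^(−0.037·0.25) = 0.9908;  e^(−rT) = e^(−0.019·0.25) = 0.9953
P = 490·0.9953·N(0.46) − 475·0.9908·N(0.38) = 490·0.9953·0.6772 − 475·0.9908·0.6480 = 330.2684 − 304.9682 = 25.3002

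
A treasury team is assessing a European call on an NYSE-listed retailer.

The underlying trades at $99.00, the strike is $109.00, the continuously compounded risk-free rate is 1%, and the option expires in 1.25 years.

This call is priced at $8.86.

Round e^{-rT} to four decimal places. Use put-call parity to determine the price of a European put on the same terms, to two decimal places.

$17.51

exp(−rT) = exp(−0.01·1.25) = 0.9876
Put-call parity: C − P = S − K·e^(−rT) = 99 − 109·0.9876 = 99 − 107.6484 = -8.6484
P = C − (C − P) = 8.86 − (-8.6484) = 17.5084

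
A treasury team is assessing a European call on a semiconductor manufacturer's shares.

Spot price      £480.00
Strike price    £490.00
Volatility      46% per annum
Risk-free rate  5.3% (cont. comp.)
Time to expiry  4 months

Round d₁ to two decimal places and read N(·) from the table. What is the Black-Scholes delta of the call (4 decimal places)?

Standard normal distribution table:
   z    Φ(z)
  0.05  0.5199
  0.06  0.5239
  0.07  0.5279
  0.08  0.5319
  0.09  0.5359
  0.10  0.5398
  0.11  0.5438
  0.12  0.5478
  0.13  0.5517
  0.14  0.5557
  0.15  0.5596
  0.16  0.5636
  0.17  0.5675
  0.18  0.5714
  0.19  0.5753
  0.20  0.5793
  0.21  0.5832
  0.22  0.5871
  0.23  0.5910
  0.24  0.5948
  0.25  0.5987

σ√T = 0.46 × 0.5774 = 0.2656
d₁ = [ln(480/490) + (0.053 + 0.46²/2)·0.3333] / 0.2656 = [-0.0206 + 0.0529] / 0.2656 = 0.1217 ≈ 0.12
N(d₁) = N(0.12) = 0.5478
Δ_call = N(d₁) = 0.5478

0.5478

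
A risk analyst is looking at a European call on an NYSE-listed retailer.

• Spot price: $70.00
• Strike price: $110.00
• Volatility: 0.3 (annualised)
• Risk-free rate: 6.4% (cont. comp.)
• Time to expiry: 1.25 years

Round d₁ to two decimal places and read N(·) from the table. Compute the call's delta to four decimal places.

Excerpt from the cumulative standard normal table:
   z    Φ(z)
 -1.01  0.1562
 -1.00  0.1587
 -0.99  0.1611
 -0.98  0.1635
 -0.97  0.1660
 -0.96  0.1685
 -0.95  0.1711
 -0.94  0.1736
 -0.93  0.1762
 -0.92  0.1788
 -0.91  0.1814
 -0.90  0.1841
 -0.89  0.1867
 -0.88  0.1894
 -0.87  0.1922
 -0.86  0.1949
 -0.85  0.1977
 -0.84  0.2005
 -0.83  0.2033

σ√T = 0.3 × 1.1180 = 0.3354
ln(S/K) + (r + σ²/2)T = ln(70/110) + (0.064 + 0.3²/2)·1.25 = -0.4520 + 0.1363 = -0.3157
d₁ = -0.3157 / 0.3354 = -0.9413 ≈ -0.94
N(d₁) = N(-0.94) = 0.1736
Δ_call = N(d₁) = 0.1736

0.1736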